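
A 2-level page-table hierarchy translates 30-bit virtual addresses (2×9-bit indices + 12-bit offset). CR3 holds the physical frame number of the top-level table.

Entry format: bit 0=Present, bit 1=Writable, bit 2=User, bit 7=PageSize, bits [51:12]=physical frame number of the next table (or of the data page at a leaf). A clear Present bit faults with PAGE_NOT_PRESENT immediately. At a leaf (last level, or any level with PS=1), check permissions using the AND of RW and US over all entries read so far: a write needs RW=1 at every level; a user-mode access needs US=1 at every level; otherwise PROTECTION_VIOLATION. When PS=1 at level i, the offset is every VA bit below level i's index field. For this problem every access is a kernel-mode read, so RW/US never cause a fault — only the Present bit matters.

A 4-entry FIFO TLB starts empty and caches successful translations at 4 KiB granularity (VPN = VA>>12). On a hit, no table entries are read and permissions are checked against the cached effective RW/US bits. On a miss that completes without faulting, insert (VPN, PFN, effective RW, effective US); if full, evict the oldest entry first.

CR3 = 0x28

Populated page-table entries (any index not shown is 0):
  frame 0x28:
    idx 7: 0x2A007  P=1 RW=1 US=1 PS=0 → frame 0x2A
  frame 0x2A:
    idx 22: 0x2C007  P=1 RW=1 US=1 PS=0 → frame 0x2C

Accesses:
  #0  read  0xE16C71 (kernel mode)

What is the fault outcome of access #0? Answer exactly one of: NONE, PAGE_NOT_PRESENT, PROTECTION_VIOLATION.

Per-access translation:
#0 VA=0xE16C71 (r,kernel):
  [0] read 0x28 idx=7: raw=0x2A007 flags P=1 W=1 U=1 S=0
  [1] read 0x2A idx=22: raw=0x2C007 flags P=1 W=1 U=1 S=0
  → PA=0x2CC71  (2 entries read)

Access #0 fault: NONE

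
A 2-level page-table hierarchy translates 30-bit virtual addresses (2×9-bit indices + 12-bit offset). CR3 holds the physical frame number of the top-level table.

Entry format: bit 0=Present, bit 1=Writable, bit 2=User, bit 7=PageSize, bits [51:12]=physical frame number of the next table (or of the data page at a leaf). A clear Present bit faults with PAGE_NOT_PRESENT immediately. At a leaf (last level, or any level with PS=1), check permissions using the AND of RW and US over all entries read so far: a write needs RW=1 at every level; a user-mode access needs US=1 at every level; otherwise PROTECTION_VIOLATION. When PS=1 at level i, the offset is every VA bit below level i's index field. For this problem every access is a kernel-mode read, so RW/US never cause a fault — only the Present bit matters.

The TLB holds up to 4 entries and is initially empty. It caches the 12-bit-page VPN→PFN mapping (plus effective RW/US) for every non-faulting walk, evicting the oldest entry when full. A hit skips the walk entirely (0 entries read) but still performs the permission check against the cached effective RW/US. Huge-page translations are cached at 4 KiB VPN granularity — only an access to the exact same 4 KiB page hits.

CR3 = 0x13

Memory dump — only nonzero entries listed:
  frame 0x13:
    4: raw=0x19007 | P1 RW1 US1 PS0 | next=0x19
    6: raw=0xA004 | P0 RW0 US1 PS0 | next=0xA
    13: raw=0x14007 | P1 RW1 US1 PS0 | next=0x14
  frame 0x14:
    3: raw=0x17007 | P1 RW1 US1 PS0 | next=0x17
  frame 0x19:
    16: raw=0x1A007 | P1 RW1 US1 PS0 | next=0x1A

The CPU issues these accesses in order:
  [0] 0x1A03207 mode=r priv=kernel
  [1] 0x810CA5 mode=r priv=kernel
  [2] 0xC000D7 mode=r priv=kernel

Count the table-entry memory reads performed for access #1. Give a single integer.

Per-access translation:
#0 VA=0x1A03207 (r,kernel):
  [0] read 0x13 idx=13: raw=0x14007 flags P=1 W=1 U=1 S=0
  [1] read 0x14 idx=3: raw=0x17007 flags P=1 W=1 U=1 S=0
  → PA=0x17207  (2 entries read)
#1 VA=0x810CA5 (r,kernel):
  [0] read 0x13 idx=4: raw=0x19007 flags P=1 W=1 U=1 S=0
  [1] read 0x19 idx=16: raw=0x1A007 flags P=1 W=1 U=1 S=0
  → PA=0x1ACA5  (2 entries read)
#2 VA=0xC000D7 (r,kernel):
  [0] read 0x13 idx=6: raw=0xA004 flags P=0 W=0 U=1 S=0
  → PAGE_NOT_PRESENT  (1 entries read)

Entries read for #1: 2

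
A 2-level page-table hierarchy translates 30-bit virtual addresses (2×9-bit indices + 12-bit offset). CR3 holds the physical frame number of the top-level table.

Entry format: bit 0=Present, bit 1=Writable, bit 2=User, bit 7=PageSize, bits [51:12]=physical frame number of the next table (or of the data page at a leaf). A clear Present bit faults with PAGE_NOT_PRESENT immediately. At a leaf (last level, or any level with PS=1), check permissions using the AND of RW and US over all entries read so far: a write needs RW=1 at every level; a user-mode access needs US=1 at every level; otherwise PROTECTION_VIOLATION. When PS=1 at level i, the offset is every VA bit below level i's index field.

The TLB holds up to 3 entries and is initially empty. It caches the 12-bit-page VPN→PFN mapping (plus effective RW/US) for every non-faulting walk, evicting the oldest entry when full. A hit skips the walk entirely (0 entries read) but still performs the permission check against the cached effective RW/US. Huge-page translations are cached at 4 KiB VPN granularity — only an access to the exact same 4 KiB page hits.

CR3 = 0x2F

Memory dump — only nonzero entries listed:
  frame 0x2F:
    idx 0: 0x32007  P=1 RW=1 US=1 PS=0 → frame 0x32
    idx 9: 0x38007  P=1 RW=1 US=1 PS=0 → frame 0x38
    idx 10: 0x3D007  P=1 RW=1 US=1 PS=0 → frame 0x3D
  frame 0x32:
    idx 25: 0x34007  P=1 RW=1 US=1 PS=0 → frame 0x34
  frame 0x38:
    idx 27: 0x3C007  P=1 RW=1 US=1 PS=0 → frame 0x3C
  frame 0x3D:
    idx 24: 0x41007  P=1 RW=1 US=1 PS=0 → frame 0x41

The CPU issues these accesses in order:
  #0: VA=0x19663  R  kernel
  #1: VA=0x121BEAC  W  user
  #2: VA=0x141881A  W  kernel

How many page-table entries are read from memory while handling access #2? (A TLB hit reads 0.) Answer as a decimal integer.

Trace:
#0 VA=0x19663 (r,kernel):
  L0: frame=0x2F idx=0 entry=0x32007 [P=1 RW=1 US=1 PS=0]
  L1: frame=0x32 idx=25 entry=0x34007 [P=1 RW=1 US=1 PS=0]
  ⇒ phys 0x34663  [2 reads]
#1 VA=0x121BEAC (w,user):
  L0: frame=0x2F idx=9 entry=0x38007 [P=1 RW=1 US=1 PS=0]
  L1: frame=0x38 idx=27 entry=0x3C007 [P=1 RW=1 US=1 PS=0]
  ⇒ phys 0x3CEAC  [2 reads]
#2 VA=0x141881A (w,kernel):
  L0: frame=0x2F idx=10 entry=0x3D007 [P=1 RW=1 US=1 PS=0]
  L1: frame=0x3D idx=24 entry=0x41007 [P=1 RW=1 US=1 PS=0]
  ⇒ phys 0x4181A  [2 reads]

Entries read for #2: 2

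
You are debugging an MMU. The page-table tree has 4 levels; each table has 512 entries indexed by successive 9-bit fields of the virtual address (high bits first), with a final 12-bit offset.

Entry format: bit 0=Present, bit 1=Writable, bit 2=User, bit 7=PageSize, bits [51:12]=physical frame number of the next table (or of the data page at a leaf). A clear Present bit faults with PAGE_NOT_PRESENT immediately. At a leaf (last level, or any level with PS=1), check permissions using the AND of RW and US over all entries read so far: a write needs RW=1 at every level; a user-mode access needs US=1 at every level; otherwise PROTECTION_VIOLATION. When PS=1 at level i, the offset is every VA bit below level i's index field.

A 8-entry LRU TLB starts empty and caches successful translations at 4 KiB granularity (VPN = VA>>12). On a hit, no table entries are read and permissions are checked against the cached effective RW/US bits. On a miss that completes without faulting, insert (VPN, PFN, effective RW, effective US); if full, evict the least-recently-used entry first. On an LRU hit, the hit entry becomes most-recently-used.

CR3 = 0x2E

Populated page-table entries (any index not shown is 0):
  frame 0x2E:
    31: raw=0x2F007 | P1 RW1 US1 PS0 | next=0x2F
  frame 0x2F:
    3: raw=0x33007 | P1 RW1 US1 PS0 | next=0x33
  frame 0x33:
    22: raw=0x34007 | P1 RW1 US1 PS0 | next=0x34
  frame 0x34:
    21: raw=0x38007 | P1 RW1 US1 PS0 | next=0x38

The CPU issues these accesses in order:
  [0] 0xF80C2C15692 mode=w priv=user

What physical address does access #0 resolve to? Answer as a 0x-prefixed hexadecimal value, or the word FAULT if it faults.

Per-access translation:
#0 VA=0xF80C2C15692 (w,user):
  L0 @0x2E[31] → 0x2F007  P=1,RW=1,US=1,PS=0
  L1 @0x2F[3] → 0x33007  P=1,RW=1,US=1,PS=0
  L2 @0x33[22] → 0x34007  P=1,RW=1,US=1,PS=0
  L3 @0x34[21] → 0x38007  P=1,RW=1,US=1,PS=0
  ⇒ phys 0x38692  [4 reads]

Access #0 PA: 0x38692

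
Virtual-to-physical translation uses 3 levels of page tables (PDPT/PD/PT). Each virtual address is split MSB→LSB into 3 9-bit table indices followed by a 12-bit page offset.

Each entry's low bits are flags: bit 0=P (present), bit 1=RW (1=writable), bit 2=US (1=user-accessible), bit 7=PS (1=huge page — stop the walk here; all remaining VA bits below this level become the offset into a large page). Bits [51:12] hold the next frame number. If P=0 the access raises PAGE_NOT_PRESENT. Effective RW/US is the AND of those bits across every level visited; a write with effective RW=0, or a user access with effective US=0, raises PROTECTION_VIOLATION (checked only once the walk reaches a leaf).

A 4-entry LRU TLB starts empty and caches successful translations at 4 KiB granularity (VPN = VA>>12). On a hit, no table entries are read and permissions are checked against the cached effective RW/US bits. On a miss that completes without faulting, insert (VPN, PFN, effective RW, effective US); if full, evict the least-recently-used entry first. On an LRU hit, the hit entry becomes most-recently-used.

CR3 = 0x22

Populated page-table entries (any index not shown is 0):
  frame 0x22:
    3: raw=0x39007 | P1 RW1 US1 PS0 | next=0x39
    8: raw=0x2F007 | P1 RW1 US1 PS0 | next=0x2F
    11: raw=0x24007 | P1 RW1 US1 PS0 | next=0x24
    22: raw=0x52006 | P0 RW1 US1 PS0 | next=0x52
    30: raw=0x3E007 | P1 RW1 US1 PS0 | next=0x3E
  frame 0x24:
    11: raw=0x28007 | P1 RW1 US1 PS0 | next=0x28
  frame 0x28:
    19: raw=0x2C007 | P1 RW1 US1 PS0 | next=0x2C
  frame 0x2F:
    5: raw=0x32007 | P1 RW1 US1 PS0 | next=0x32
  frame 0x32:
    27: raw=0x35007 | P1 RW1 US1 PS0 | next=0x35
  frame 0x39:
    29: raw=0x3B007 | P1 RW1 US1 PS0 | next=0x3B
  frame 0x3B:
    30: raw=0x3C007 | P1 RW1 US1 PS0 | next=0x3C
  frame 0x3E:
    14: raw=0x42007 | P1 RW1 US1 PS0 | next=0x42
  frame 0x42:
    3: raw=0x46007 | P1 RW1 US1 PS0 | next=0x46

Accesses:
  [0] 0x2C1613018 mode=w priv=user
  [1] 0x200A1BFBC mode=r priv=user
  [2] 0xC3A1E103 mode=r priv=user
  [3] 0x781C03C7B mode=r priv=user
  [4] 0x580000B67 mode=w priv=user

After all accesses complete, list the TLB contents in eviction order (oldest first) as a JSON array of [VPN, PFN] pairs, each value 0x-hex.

Trace:
#0 VA=0x2C1613018 (w,user):
  L0: frame=0x22 idx=11 entry=0x24007 [P=1 RW=1 US=1 PS=0]
  L1: frame=0x24 idx=11 entry=0x28007 [P=1 RW=1 US=1 PS=0]
  L2: frame=0x28 idx=19 entry=0x2C007 [P=1 RW=1 US=1 PS=0]
  → PA=0x2C018  (3 entries read)
#1 VA=0x200A1BFBC (r,user):
  L0: frame=0x22 idx=8 entry=0x2F007 [P=1 RW=1 US=1 PS=0]
  L1: frame=0x2F idx=5 entry=0x32007 [P=1 RW=1 US=1 PS=0]
  L2: frame=0x32 idx=27 entry=0x35007 [P=1 RW=1 US=1 PS=0]
  → PA=0x35FBC  (3 entries read)
#2 VA=0xC3A1E103 (r,user):
  L0: frame=0x22 idx=3 entry=0x39007 [P=1 RW=1 US=1 PS=0]
  L1: frame=0x39 idx=29 entry=0x3B007 [P=1 RW=1 US=1 PS=0]
  L2: frame=0x3B idx=30 entry=0x3C007 [P=1 RW=1 US=1 PS=0]
  → PA=0x3C103  (3 entries read)
#3 VA=0x781C03C7B (r,user):
  L0: frame=0x22 idx=30 entry=0x3E007 [P=1 RW=1 US=1 PS=0]
  L1: frame=0x3E idx=14 entry=0x42007 [P=1 RW=1 US=1 PS=0]
  L2: frame=0x42 idx=3 entry=0x46007 [P=1 RW=1 US=1 PS=0]
  → PA=0x46C7B  (3 entries read)
#4 VA=0x580000B67 (w,user):
  L0: frame=0x22 idx=22 entry=0x52006 [P=0 RW=1 US=1 PS=0]
  → PAGE_NOT_PRESENT  (1 entries read)

TLB: [["0x2C1613", "0x2C"], ["0x200A1B", "0x35"], ["0xC3A1E", "0x3C"], ["0x781C03", "0x46"]]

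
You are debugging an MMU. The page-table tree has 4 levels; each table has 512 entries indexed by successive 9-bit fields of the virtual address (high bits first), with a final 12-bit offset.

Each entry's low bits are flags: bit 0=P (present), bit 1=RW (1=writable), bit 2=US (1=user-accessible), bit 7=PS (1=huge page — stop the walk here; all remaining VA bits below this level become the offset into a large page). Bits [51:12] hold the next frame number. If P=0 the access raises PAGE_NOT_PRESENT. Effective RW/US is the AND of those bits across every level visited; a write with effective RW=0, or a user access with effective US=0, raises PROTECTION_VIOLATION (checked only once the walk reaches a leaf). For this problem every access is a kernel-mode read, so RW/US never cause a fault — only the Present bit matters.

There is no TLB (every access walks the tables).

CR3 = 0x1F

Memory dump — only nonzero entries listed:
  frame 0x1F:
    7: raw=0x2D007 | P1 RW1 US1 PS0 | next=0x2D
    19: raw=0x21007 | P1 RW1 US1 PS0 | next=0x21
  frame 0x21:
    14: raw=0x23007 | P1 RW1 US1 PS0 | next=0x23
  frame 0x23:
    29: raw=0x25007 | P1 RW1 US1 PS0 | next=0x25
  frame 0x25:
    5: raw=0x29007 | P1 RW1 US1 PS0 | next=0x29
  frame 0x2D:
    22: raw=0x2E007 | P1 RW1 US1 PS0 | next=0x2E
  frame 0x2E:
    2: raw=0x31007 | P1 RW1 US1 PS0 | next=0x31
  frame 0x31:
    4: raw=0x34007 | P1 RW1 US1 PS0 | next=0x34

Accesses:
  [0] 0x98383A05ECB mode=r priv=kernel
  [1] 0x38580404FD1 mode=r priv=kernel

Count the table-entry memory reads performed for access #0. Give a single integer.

Per-access translation:
#0 VA=0x98383A05ECB (r,kernel):
  L0 @0x1F[19] → 0x21007  P=1,RW=1,US=1,PS=0
  L1 @0x21[14] → 0x23007  P=1,RW=1,US=1,PS=0
  L2 @0x23[29] → 0x25007  P=1,RW=1,US=1,PS=0
  L3 @0x25[5] → 0x29007  P=1,RW=1,US=1,PS=0
  ⇒ phys 0x29ECB  [4 reads]
#1 VA=0x38580404FD1 (r,kernel):
  L0 @0x1F[7] → 0x2D007  P=1,RW=1,US=1,PS=0
  L1 @0x2D[22] → 0x2E007  P=1,RW=1,US=1,PS=0
  L2 @0x2E[2] → 0x31007  P=1,RW=1,US=1,PS=0
  L3 @0x31[4] → 0x34007  P=1,RW=1,US=1,PS=0
  ⇒ phys 0x34FD1  [4 reads]

Entries read for #0: 4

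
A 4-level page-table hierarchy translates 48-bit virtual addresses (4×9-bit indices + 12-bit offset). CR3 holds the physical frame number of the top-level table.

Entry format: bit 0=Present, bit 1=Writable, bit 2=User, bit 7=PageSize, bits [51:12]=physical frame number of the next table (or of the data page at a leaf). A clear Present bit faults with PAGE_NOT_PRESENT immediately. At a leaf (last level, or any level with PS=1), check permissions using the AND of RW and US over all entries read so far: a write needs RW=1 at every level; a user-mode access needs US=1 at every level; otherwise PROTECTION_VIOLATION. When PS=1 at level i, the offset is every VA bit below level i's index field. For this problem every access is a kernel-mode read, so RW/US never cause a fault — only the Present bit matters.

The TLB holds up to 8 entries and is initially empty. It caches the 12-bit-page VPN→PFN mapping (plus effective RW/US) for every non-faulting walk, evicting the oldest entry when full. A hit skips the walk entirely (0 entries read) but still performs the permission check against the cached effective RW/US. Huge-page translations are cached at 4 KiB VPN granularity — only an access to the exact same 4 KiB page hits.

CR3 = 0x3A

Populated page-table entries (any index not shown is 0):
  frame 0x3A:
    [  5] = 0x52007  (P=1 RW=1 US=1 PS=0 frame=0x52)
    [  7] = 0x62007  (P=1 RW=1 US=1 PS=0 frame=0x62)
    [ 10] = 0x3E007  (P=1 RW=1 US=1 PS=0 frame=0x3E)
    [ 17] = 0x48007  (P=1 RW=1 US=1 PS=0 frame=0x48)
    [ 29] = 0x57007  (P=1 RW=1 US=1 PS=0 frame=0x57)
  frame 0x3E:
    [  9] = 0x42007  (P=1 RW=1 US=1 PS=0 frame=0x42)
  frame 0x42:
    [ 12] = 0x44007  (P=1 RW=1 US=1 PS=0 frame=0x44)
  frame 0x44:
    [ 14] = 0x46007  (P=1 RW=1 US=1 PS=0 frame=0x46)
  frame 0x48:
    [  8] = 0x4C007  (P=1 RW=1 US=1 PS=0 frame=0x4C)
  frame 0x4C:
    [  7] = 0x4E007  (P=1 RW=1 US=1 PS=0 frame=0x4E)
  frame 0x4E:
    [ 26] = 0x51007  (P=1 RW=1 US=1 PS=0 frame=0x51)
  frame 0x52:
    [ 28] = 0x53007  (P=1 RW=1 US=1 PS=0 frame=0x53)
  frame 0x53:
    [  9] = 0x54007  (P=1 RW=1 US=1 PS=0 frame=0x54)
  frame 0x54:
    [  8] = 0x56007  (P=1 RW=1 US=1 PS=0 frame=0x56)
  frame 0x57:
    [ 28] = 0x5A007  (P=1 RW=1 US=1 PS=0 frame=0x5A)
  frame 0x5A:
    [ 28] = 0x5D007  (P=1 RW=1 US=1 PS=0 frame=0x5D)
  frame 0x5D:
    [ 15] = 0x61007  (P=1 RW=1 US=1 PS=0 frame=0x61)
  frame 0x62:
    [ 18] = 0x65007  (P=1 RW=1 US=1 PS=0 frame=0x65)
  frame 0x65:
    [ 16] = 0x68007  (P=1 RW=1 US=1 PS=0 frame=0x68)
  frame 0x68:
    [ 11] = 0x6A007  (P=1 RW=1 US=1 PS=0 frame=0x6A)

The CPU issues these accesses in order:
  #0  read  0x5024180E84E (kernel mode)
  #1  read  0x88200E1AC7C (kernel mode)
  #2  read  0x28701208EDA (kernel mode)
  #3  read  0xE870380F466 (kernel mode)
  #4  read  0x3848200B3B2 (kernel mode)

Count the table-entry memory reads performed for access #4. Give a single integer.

Walk each access:
#0 VA=0x5024180E84E (r,kernel):
  L0 @0x3A[10] → 0x3E007  P=1,RW=1,US=1,PS=0
  L1 @0x3E[9] → 0x42007  P=1,RW=1,US=1,PS=0
  L2 @0x42[12] → 0x44007  P=1,RW=1,US=1,PS=0
  L3 @0x44[14] → 0x46007  P=1,RW=1,US=1,PS=0
  ⇒ phys 0x4684E  [4 reads]
#1 VA=0x88200E1AC7C (r,kernel):
  L0 @0x3A[17] → 0x48007  P=1,RW=1,US=1,PS=0
  L1 @0x48[8] → 0x4C007  P=1,RW=1,US=1,PS=0
  L2 @0x4C[7] → 0x4E007  P=1,RW=1,US=1,PS=0
  L3 @0x4E[26] → 0x51007  P=1,RW=1,US=1,PS=0
  ⇒ phys 0x51C7C  [4 reads]
#2 VA=0x28701208EDA (r,kernel):
  L0 @0x3A[5] → 0x52007  P=1,RW=1,US=1,PS=0
  L1 @0x52[28] → 0x53007  P=1,RW=1,US=1,PS=0
  L2 @0x53[9] → 0x54007  P=1,RW=1,US=1,PS=0
  L3 @0x54[8] → 0x56007  P=1,RW=1,US=1,PS=0
  ⇒ phys 0x56EDA  [4 reads]
#3 VA=0xE870380F466 (r,kernel):
  L0 @0x3A[29] → 0x57007  P=1,RW=1,US=1,PS=0
  L1 @0x57[28] → 0x5A007  P=1,RW=1,US=1,PS=0
  L2 @0x5A[28] → 0x5D007  P=1,RW=1,US=1,PS=0
  L3 @0x5D[15] → 0x61007  P=1,RW=1,US=1,PS=0
  ⇒ phys 0x61466  [4 reads]
#4 VA=0x3848200B3B2 (r,kernel):
  L0 @0x3A[7] → 0x62007  P=1,RW=1,US=1,PS=0
  L1 @0x62[18] → 0x65007  P=1,RW=1,US=1,PS=0
  L2 @0x65[16] → 0x68007  P=1,RW=1,US=1,PS=0
  L3 @0x68[11] → 0x6A007  P=1,RW=1,US=1,PS=0
  ⇒ phys 0x6A3B2  [4 reads]

Entries read for #4: 4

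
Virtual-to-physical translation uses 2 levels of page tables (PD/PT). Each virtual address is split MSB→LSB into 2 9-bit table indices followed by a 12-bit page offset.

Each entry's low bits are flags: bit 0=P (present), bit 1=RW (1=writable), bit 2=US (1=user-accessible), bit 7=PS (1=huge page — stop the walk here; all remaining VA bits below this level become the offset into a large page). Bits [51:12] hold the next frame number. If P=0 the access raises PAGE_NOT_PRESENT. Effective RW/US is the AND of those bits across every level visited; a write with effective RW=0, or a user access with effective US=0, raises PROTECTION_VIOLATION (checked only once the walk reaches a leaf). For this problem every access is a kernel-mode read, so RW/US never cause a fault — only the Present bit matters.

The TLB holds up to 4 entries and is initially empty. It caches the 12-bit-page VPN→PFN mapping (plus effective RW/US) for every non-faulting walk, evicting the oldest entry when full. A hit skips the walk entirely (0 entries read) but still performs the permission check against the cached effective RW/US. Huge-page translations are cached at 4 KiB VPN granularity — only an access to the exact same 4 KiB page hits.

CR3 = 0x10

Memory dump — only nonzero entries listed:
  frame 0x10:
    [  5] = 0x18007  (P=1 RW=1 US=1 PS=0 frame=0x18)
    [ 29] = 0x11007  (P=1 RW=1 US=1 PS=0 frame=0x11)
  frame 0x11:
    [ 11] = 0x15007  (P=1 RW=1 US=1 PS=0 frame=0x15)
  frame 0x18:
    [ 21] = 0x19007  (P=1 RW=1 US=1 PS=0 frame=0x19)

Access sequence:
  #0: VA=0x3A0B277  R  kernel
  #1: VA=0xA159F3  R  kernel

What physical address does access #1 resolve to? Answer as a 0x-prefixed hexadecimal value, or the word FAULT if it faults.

Walk each access:
#0 VA=0x3A0B277 (r,kernel):
  L0 @0x10[29] → 0x11007  P=1,RW=1,US=1,PS=0
  L1 @0x11[11] → 0x15007  P=1,RW=1,US=1,PS=0
  ✓ 0x15277  — 2 lookups
#1 VA=0xA159F3 (r,kernel):
  L0 @0x10[5] → 0x18007  P=1,RW=1,US=1,PS=0
  L1 @0x18[21] → 0x19007  P=1,RW=1,US=1,PS=0
  ✓ 0x199F3  — 2 lookups

Access #1 PA: 0x199F3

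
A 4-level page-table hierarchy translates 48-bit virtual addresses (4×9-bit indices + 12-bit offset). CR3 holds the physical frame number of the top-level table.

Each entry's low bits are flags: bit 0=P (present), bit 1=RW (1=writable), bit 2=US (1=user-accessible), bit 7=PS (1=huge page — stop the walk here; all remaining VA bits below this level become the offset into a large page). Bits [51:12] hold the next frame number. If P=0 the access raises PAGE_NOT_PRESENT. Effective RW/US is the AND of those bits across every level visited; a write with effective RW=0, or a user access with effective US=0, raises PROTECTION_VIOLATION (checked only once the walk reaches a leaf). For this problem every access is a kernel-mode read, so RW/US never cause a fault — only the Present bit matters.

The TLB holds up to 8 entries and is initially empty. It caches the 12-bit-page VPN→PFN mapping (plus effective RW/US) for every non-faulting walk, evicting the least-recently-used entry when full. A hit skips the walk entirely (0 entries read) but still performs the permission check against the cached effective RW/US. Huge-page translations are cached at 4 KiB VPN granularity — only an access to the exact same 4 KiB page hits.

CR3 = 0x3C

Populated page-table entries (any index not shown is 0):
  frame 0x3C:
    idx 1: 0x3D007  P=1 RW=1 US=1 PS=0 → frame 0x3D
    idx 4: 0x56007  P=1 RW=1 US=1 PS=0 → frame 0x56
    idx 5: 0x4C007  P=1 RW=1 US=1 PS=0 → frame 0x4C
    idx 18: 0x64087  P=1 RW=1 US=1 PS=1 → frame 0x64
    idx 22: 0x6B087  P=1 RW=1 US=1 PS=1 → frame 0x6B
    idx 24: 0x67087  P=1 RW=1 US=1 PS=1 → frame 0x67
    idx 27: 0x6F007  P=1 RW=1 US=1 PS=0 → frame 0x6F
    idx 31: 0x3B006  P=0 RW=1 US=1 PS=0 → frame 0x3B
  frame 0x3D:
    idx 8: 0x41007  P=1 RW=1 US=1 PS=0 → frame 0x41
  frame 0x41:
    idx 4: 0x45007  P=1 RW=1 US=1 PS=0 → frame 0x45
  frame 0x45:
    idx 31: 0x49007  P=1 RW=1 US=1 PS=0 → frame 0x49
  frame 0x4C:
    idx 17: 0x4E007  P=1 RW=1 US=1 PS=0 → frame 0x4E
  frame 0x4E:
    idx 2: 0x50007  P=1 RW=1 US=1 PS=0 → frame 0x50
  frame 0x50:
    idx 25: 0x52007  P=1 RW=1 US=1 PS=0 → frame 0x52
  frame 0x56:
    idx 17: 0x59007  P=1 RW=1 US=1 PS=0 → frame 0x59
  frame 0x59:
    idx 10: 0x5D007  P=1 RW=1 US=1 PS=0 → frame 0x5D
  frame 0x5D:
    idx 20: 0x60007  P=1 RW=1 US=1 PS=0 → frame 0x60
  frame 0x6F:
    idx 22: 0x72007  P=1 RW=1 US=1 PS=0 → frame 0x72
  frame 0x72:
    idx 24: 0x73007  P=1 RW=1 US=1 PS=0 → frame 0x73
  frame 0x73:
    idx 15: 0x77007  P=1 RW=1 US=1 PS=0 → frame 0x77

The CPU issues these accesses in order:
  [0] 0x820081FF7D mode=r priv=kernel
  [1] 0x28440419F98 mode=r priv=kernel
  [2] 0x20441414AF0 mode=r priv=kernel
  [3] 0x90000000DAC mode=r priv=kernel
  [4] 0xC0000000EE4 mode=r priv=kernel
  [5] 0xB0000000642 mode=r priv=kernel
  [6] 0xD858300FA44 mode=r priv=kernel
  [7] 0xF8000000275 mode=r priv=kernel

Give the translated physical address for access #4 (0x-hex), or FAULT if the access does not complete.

Walk each access:
#0 VA=0x820081FF7D (r,kernel):
  L0: frame=0x3C idx=1 entry=0x3D007 [P=1 RW=1 US=1 PS=0]
  L1: frame=0x3D idx=8 entry=0x41007 [P=1 RW=1 US=1 PS=0]
  L2: frame=0x41 idx=4 entry=0x45007 [P=1 RW=1 US=1 PS=0]
  L3: frame=0x45 idx=31 entry=0x49007 [P=1 RW=1 US=1 PS=0]
  ✓ 0x49F7D  — 4 lookups
#1 VA=0x28440419F98 (r,kernel):
  L0: frame=0x3C idx=5 entry=0x4C007 [P=1 RW=1 US=1 PS=0]
  L1: frame=0x4C idx=17 entry=0x4E007 [P=1 RW=1 US=1 PS=0]
  L2: frame=0x4E idx=2 entry=0x50007 [P=1 RW=1 US=1 PS=0]
  L3: frame=0x50 idx=25 entry=0x52007 [P=1 RW=1 US=1 PS=0]
  ✓ 0x52F98  — 4 lookups
#2 VA=0x20441414AF0 (r,kernel):
  L0: frame=0x3C idx=4 entry=0x56007 [P=1 RW=1 US=1 PS=0]
  L1: frame=0x56 idx=17 entry=0x59007 [P=1 RW=1 US=1 PS=0]
  L2: frame=0x59 idx=10 entry=0x5D007 [P=1 RW=1 US=1 PS=0]
  L3: frame=0x5D idx=20 entry=0x60007 [P=1 RW=1 US=1 PS=0]
  ✓ 0x60AF0  — 4 lookups
#3 VA=0x90000000DAC (r,kernel):
  L0: frame=0x3C idx=18 entry=0x64087 [P=1 RW=1 US=1 PS=1]
  ✓ 0x64DAC (huge @L0)  — 1 lookups
#4 VA=0xC0000000EE4 (r,kernel):
  L0: frame=0x3C idx=24 entry=0x67087 [P=1 RW=1 US=1 PS=1]
  ✓ 0x67EE4 (huge @L0)  — 1 lookups
#5 VA=0xB0000000642 (r,kernel):
  L0: frame=0x3C idx=22 entry=0x6B087 [P=1 RW=1 US=1 PS=1]
  ✓ 0x6B642 (huge @L0)  — 1 lookups
#6 VA=0xD858300FA44 (r,kernel):
  L0: frame=0x3C idx=27 entry=0x6F007 [P=1 RW=1 US=1 PS=0]
  L1: frame=0x6F idx=22 entry=0x72007 [P=1 RW=1 US=1 PS=0]
  L2: frame=0x72 idx=24 entry=0x73007 [P=1 RW=1 US=1 PS=0]
  L3: frame=0x73 idx=15 entry=0x77007 [P=1 RW=1 US=1 PS=0]
  ✓ 0x77A44  — 4 lookups
#7 VA=0xF8000000275 (r,kernel):
  L0: frame=0x3C idx=31 entry=0x3B006 [P=0 RW=1 US=1 PS=0]
  ⇒ fault: PAGE_NOT_PRESENT  — 1 lookups

Access #4 PA: 0x67EE4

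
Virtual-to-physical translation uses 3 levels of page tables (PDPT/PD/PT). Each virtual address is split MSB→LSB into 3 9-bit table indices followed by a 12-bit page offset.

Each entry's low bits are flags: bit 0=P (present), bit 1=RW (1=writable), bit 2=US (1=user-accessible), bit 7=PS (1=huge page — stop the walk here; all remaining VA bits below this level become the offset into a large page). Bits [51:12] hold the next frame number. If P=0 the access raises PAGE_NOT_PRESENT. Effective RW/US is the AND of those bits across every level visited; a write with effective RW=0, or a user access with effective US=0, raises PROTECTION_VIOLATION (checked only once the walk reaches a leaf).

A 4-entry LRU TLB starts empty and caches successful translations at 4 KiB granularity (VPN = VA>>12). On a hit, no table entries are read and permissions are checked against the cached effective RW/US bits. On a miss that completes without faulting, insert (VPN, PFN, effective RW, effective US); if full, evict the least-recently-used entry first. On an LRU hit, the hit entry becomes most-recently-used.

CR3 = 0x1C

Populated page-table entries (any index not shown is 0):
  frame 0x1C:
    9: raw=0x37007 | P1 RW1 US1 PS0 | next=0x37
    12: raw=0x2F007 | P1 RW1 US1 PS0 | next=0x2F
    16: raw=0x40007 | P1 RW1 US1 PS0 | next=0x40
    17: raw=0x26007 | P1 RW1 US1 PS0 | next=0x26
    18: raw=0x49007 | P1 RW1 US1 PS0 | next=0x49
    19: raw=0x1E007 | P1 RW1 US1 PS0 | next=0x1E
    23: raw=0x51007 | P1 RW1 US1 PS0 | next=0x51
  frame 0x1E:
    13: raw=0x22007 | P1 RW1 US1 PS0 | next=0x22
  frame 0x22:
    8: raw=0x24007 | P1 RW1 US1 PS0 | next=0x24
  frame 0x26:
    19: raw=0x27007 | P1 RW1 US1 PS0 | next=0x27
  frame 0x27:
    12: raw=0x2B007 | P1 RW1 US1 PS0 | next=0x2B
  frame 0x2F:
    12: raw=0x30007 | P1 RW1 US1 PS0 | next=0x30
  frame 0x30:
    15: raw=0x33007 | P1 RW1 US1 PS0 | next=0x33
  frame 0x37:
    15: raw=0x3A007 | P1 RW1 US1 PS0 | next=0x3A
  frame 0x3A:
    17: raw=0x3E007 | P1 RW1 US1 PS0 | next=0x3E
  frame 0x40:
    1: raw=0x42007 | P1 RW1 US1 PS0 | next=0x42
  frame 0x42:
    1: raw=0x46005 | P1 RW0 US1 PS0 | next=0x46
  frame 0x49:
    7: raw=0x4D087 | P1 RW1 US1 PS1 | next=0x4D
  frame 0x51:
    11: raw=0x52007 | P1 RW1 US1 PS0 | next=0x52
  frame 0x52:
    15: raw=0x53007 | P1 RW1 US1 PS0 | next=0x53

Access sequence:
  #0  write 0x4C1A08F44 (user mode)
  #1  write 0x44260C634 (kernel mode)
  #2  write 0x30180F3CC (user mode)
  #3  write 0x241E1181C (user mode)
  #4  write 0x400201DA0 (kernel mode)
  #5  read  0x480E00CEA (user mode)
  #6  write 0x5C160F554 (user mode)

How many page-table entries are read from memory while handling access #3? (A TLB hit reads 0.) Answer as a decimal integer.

Walk each access:
#0 VA=0x4C1A08F44 (w,user):
  [0] read 0x1C idx=19: raw=0x1E007 flags P=1 W=1 U=1 S=0
  [1] read 0x1E idx=13: raw=0x22007 flags P=1 W=1 U=1 S=0
  [2] read 0x22 idx=8: raw=0x24007 flags P=1 W=1 U=1 S=0
  → PA=0x24F44  (3 entries read)
#1 VA=0x44260C634 (w,kernel):
  [0] read 0x1C idx=17: raw=0x26007 flags P=1 W=1 U=1 S=0
  [1] read 0x26 idx=19: raw=0x27007 flags P=1 W=1 U=1 S=0
  [2] read 0x27 idx=12: raw=0x2B007 flags P=1 W=1 U=1 S=0
  → PA=0x2B634  (3 entries read)
#2 VA=0x30180F3CC (w,user):
  [0] read 0x1C idx=12: raw=0x2F007 flags P=1 W=1 U=1 S=0
  [1] read 0x2F idx=12: raw=0x30007 flags P=1 W=1 U=1 S=0
  [2] read 0x30 idx=15: raw=0x33007 flags P=1 W=1 U=1 S=0
  → PA=0x333CC  (3 entries read)
#3 VA=0x241E1181C (w,user):
  [0] read 0x1C idx=9: raw=0x37007 flags P=1 W=1 U=1 S=0
  [1] read 0x37 idx=15: raw=0x3A007 flags P=1 W=1 U=1 S=0
  [2] read 0x3A idx=17: raw=0x3E007 flags P=1 W=1 U=1 S=0
  → PA=0x3E81C  (3 entries read)
#4 VA=0x400201DA0 (w,kernel):
  [0] read 0x1C idx=16: raw=0x40007 flags P=1 W=1 U=1 S=0
  [1] read 0x40 idx=1: raw=0x42007 flags P=1 W=1 U=1 S=0
  [2] read 0x42 idx=1: raw=0x46005 flags P=1 W=0 U=1 S=0
  → PROTECTION_VIOLATION  (3 entries read)
#5 VA=0x480E00CEA (r,user):
  [0] read 0x1C idx=18: raw=0x49007 flags P=1 W=1 U=1 S=0
  [1] read 0x49 idx=7: raw=0x4D087 flags P=1 W=1 U=1 S=1
  → PA=0x4DCEA (huge @L1)  (2 entries read)
#6 VA=0x5C160F554 (w,user):
  [0] read 0x1C idx=23: raw=0x51007 flags P=1 W=1 U=1 S=0
  [1] read 0x51 idx=11: raw=0x52007 flags P=1 W=1 U=1 S=0
  [2] read 0x52 idx=15: raw=0x53007 flags P=1 W=1 U=1 S=0
  → PA=0x53554  (3 entries read)

Entries read for #3: 3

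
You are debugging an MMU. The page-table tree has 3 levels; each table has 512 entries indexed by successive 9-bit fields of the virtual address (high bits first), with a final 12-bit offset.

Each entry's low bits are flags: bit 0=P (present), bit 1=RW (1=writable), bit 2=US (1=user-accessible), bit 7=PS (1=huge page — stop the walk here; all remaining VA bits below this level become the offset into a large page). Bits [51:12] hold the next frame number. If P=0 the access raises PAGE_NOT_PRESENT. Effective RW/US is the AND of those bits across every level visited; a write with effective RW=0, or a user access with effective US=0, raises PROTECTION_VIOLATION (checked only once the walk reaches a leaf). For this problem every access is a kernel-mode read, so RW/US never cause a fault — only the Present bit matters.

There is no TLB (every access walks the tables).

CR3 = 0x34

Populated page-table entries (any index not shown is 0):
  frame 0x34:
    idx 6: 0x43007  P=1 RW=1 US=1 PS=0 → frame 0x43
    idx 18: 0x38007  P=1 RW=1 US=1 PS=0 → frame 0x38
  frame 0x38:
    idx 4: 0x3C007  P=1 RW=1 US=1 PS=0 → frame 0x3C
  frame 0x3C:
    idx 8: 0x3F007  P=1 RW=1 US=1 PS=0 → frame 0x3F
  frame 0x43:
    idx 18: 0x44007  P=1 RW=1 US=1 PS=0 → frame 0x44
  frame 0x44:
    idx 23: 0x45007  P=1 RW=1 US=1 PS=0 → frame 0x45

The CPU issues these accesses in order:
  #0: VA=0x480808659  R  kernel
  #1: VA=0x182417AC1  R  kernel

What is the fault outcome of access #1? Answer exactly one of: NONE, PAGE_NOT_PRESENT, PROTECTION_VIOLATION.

Trace:
#0 VA=0x480808659 (r,kernel):
  lvl0: tbl 0x34, slot 18 ⇒ 0x38007 (P1/RW1/US1/PS0)
  lvl1: tbl 0x38, slot 4 ⇒ 0x3C007 (P1/RW1/US1/PS0)
  lvl2: tbl 0x3C, slot 8 ⇒ 0x3F007 (P1/RW1/US1/PS0)
  ✓ 0x3F659  — 3 lookups
#1 VA=0x182417AC1 (r,kernel):
  lvl0: tbl 0x34, slot 6 ⇒ 0x43007 (P1/RW1/US1/PS0)
  lvl1: tbl 0x43, slot 18 ⇒ 0x44007 (P1/RW1/US1/PS0)
  lvl2: tbl 0x44, slot 23 ⇒ 0x45007 (P1/RW1/US1/PS0)
  ✓ 0x45AC1  — 3 lookups

Access #1 fault: NONE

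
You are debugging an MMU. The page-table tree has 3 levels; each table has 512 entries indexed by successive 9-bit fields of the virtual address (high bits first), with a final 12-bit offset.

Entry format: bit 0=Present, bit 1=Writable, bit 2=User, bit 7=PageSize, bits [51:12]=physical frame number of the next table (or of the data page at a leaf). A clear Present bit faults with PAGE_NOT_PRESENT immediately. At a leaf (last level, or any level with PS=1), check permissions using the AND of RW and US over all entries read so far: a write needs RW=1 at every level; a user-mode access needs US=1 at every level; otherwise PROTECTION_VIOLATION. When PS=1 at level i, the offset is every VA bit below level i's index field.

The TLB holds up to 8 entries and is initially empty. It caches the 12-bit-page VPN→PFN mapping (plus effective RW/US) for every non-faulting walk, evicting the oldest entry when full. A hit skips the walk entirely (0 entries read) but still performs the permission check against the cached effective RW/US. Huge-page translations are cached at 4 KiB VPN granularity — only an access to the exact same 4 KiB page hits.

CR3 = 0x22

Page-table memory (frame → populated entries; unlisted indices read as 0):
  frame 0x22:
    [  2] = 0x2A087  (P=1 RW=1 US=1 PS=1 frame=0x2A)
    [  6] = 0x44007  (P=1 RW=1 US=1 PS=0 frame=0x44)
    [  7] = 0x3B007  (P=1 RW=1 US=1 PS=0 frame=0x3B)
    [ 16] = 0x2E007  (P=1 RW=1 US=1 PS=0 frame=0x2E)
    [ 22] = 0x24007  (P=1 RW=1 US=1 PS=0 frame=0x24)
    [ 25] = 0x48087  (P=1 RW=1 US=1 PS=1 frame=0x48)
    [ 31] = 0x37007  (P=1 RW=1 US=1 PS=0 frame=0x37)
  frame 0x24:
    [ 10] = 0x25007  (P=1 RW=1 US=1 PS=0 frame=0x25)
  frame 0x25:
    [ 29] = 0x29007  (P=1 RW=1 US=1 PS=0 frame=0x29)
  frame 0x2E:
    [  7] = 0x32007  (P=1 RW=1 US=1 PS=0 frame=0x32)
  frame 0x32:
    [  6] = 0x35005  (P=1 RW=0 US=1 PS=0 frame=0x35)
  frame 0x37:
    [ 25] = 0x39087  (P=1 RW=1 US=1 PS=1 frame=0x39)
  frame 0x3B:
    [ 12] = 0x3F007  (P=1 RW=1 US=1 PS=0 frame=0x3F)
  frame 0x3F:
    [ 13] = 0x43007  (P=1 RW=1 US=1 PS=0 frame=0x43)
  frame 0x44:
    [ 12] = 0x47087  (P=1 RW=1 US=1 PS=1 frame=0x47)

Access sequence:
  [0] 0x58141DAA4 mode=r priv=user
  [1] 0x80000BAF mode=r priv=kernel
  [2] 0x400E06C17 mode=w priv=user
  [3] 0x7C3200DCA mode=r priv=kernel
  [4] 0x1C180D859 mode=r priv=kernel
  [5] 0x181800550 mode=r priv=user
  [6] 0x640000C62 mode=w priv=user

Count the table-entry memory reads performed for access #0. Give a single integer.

Walk each access:
#0 VA=0x58141DAA4 (r,user):
  lvl0: tbl 0x22, slot 22 ⇒ 0x24007 (P1/RW1/US1/PS0)
  lvl1: tbl 0x24, slot 10 ⇒ 0x25007 (P1/RW1/US1/PS0)
  lvl2: tbl 0x25, slot 29 ⇒ 0x29007 (P1/RW1/US1/PS0)
  ⇒ phys 0x29AA4  [3 reads]
#1 VA=0x80000BAF (r,kernel):
  lvl0: tbl 0x22, slot 2 ⇒ 0x2A087 (P1/RW1/US1/PS1)
  ⇒ phys 0x2ABAF (huge @L0)  [1 reads]
#2 VA=0x400E06C17 (w,user):
  lvl0: tbl 0x22, slot 16 ⇒ 0x2E007 (P1/RW1/US1/PS0)
  lvl1: tbl 0x2E, slot 7 ⇒ 0x32007 (P1/RW1/US1/PS0)
  lvl2: tbl 0x32, slot 6 ⇒ 0x35005 (P1/RW0/US1/PS0)
  ✗ PROTECTION_VIOLATION  [3 reads]
#3 VA=0x7C3200DCA (r,kernel):
  lvl0: tbl 0x22, slot 31 ⇒ 0x37007 (P1/RW1/US1/PS0)
  lvl1: tbl 0x37, slot 25 ⇒ 0x39087 (P1/RW1/US1/PS1)
  ⇒ phys 0x39DCA (huge @L1)  [2 reads]
#4 VA=0x1C180D859 (r,kernel):
  lvl0: tbl 0x22, slot 7 ⇒ 0x3B007 (P1/RW1/US1/PS0)
  lvl1: tbl 0x3B, slot 12 ⇒ 0x3F007 (P1/RW1/US1/PS0)
  lvl2: tbl 0x3F, slot 13 ⇒ 0x43007 (P1/RW1/US1/PS0)
  ⇒ phys 0x43859  [3 reads]
#5 VA=0x181800550 (r,user):
  lvl0: tbl 0x22, slot 6 ⇒ 0x44007 (P1/RW1/US1/PS0)
  lvl1: tbl 0x44, slot 12 ⇒ 0x47087 (P1/RW1/US1/PS1)
  ⇒ phys 0x47550 (huge @L1)  [2 reads]
#6 VA=0x640000C62 (w,user):
  lvl0: tbl 0x22, slot 25 ⇒ 0x48087 (P1/RW1/US1/PS1)
  ⇒ phys 0x48C62 (huge @L0)  [1 reads]

Entries read for #0: 3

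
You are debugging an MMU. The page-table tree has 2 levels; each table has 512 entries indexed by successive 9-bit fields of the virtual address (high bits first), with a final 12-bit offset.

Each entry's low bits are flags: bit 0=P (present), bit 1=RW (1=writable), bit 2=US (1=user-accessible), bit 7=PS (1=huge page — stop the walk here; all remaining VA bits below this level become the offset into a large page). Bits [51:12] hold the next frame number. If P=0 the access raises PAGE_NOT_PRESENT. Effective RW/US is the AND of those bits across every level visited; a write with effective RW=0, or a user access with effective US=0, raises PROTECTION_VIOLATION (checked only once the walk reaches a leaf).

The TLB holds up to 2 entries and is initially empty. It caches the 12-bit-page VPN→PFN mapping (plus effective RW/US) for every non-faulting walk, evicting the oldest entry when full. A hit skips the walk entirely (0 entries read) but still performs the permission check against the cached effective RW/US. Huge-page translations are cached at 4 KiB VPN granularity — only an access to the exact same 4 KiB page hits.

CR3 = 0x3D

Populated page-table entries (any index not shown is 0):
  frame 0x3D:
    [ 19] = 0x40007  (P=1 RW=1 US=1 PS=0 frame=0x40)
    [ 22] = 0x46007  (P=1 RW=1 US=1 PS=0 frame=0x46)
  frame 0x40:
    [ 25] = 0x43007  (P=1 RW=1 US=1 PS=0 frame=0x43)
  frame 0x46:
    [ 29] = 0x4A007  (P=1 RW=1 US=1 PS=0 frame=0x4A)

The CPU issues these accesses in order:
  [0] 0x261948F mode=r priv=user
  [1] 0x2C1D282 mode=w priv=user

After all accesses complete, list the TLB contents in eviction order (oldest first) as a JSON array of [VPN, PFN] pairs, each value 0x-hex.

Walk each access:
#0 VA=0x261948F (r,user):
  L0 @0x3D[19] → 0x40007  P=1,RW=1,US=1,PS=0
  L1 @0x40[25] → 0x43007  P=1,RW=1,US=1,PS=0
  → PA=0x4348F  (2 entries read)
#1 VA=0x2C1D282 (w,user):
  L0 @0x3D[22] → 0x46007  P=1,RW=1,US=1,PS=0
  L1 @0x46[29] → 0x4A007  P=1,RW=1,US=1,PS=0
  → PA=0x4A282  (2 entries read)

TLB: [["0x2619", "0x43"], ["0x2C1D", "0x4A"]]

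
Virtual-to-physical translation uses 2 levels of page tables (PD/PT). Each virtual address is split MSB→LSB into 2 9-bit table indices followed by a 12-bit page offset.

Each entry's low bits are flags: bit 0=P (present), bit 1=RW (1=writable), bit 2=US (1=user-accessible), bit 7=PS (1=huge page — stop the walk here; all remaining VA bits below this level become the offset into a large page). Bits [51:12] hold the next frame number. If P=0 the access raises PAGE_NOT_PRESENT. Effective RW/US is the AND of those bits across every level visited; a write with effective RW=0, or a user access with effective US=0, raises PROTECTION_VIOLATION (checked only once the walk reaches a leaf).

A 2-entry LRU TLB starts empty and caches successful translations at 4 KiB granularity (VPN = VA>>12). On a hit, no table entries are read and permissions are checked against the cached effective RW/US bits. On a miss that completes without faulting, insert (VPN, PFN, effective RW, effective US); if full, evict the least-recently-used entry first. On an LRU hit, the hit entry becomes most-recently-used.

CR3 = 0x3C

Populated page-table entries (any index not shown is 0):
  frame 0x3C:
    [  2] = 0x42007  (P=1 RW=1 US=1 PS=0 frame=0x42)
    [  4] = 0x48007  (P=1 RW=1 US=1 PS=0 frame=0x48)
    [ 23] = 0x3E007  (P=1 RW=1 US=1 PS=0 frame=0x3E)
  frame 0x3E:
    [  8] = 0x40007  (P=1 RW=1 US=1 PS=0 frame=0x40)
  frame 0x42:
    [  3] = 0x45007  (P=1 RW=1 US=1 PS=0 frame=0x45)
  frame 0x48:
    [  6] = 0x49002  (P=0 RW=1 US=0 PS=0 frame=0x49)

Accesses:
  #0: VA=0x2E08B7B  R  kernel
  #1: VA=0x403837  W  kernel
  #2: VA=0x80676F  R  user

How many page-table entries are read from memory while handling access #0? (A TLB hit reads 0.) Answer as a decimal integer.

Per-access translation:
#0 VA=0x2E08B7B (r,kernel):
  L0 @0x3C[23] → 0x3E007  P=1,RW=1,US=1,PS=0
  L1 @0x3E[8] → 0x40007  P=1,RW=1,US=1,PS=0
  → PA=0x40B7B  (2 entries read)
#1 VA=0x403837 (w,kernel):
  L0 @0x3C[2] → 0x42007  P=1,RW=1,US=1,PS=0
  L1 @0x42[3] → 0x45007  P=1,RW=1,US=1,PS=0
  → PA=0x45837  (2 entries read)
#2 VA=0x80676F (r,user):
  L0 @0x3C[4] → 0x48007  P=1,RW=1,US=1,PS=0
  L1 @0x48[6] → 0x49002  P=0,RW=1,US=0,PS=0
  → PAGE_NOT_PRESENT  (2 entries read)

Entries read for #0: 2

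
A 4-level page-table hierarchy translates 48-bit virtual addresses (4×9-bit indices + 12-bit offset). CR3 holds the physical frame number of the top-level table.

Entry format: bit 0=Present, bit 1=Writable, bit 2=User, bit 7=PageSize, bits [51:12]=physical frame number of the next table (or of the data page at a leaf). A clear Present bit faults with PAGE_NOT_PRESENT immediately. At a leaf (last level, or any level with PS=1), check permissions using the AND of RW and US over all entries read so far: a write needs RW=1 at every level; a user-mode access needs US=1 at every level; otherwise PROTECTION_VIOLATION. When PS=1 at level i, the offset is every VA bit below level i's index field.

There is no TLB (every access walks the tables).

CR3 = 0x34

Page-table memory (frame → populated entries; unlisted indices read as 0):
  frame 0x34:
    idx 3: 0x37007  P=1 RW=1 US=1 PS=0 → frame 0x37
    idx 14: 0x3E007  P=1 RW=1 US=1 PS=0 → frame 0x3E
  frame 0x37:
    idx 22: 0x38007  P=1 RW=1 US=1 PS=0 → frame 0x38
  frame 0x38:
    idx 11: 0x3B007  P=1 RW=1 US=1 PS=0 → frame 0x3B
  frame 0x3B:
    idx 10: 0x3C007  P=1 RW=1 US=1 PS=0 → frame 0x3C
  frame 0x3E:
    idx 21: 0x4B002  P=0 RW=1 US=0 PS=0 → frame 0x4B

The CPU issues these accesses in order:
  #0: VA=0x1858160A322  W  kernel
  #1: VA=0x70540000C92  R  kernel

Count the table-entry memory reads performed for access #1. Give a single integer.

Walk each access:
#0 VA=0x1858160A322 (w,kernel):
  lvl0: tbl 0x34, slot 3 ⇒ 0x37007 (P1/RW1/US1/PS0)
  lvl1: tbl 0x37, slot 22 ⇒ 0x38007 (P1/RW1/US1/PS0)
  lvl2: tbl 0x38, slot 11 ⇒ 0x3B007 (P1/RW1/US1/PS0)
  lvl3: tbl 0x3B, slot 10 ⇒ 0x3C007 (P1/RW1/US1/PS0)
  ✓ 0x3C322  — 4 lookups
#1 VA=0x70540000C92 (r,kernel):
  lvl0: tbl 0x34, slot 14 ⇒ 0x3E007 (P1/RW1/US1/PS0)
  lvl1: tbl 0x3E, slot 21 ⇒ 0x4B002 (P0/RW1/US0/PS0)
  → PAGE_NOT_PRESENT  (2 entries read)

Entries read for #1: 2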